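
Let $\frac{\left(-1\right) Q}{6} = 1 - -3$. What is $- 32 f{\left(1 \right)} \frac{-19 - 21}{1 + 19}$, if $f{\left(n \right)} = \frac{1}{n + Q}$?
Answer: $- \frac{64}{23} \approx -2.7826$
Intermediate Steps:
$Q = -24$ ($Q = - 6 \left(1 - -3\right) = - 6 \left(1 + 3\right) = \left(-6\right) 4 = -24$)
$f{\left(n \right)} = \frac{1}{-24 + n}$ ($f{\left(n \right)} = \frac{1}{n - 24} = \frac{1}{-24 + n}$)
$- 32 f{\left(1 \right)} \frac{-19 - 21}{1 + 19} = - \frac{32}{-24 + 1} \frac{-19 - 21}{1 + 19} = - \frac{32}{-23} \left(- \frac{40}{20}\right) = \left(-32\right) \left(- \frac{1}{23}\right) \left(\left(-40\right) \frac{1}{20}\right) = \frac{32}{23} \left(-2\right) = - \frac{64}{23}$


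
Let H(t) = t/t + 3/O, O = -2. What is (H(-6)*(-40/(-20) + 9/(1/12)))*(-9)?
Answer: 495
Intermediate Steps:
H(t) = -½ (H(t) = t/t + 3/(-2) = 1 + 3*(-½) = 1 - 3/2 = -½)
(H(-6)*(-40/(-20) + 9/(1/12)))*(-9) = -(-40/(-20) + 9/(1/12))/2*(-9) = -(-40*(-1/20) + 9/(1/12))/2*(-9) = -(2 + 9*12)/2*(-9) = -(2 + 108)/2*(-9) = -½*110*(-9) = -55*(-9) = 495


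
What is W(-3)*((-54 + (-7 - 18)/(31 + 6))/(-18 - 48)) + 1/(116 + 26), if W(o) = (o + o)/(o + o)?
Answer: 72427/86691 ≈ 0.83546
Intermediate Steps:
W(o) = 1 (W(o) = (2*o)/((2*o)) = (2*o)*(1/(2*o)) = 1)
W(-3)*((-54 + (-7 - 18)/(31 + 6))/(-18 - 48)) + 1/(116 + 26) = 1*((-54 + (-7 - 18)/(31 + 6))/(-18 - 48)) + 1/(116 + 26) = 1*((-54 - 25/37)/(-66)) + 1/142 = 1*((-54 - 25*1/37)*(-1/66)) + 1/142 = 1*((-54 - 25/37)*(-1/66)) + 1/142 = 1*(-2023/37*(-1/66)) + 1/142 = 1*(2023/2442) + 1/142 = 2023/2442 + 1/142 = 72427/86691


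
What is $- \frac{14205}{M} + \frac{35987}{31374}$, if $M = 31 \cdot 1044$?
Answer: $\frac{5706473}{8058636} \approx 0.70812$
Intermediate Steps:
$M = 32364$
$- \frac{14205}{M} + \frac{35987}{31374} = - \frac{14205}{32364} + \frac{35987}{31374} = \left(-14205\right) \frac{1}{32364} + 35987 \cdot \frac{1}{31374} = - \frac{4735}{10788} + \frac{5141}{4482} = \frac{5706473}{8058636}$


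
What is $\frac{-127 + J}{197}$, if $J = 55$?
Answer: $- \frac{72}{197} \approx -0.36548$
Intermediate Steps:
$\frac{-127 + J}{197} = \frac{-127 + 55}{197} = \left(-72\right) \frac{1}{197} = - \frac{72}{197}$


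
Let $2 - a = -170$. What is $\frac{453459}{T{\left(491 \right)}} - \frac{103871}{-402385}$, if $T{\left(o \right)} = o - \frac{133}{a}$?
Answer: $\frac{31392755449829}{33928700815} \approx 925.26$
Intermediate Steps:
$a = 172$ ($a = 2 - -170 = 2 + 170 = 172$)
$T{\left(o \right)} = - \frac{133}{172} + o$ ($T{\left(o \right)} = o - \frac{133}{172} = - \frac{133}{172} + o$)
$\frac{453459}{T{\left(491 \right)}} - \frac{103871}{-402385} = \frac{453459}{- \frac{133}{172} + 491} - \frac{103871}{-402385} = \frac{453459}{\frac{84319}{172}} - - \frac{103871}{402385} = 453459 \cdot \frac{172}{84319} + \frac{103871}{402385} = \frac{77994948}{84319} + \frac{103871}{402385} = \frac{31392755449829}{33928700815}$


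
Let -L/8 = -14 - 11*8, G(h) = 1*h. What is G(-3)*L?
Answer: -2448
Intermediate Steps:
G(h) = h
L = 816 (L = -8*(-14 - 11*8) = -8*(-14 - 88) = -8*(-102) = 816)
G(-3)*L = -3*816 = -2448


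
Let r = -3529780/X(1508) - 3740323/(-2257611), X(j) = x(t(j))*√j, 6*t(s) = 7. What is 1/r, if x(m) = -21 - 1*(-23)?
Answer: -3183461269329081/3968930717006614751408992 - 4497652230202279845*√377/3968930717006614751408992 ≈ -2.2004e-5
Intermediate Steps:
t(s) = 7/6 (t(s) = (⅙)*7 = 7/6)
x(m) = 2 (x(m) = -21 + 23 = 2)
X(j) = 2*√j
r = 3740323/2257611 - 882445*√377/377 (r = -3529780*√377/1508 - 3740323/(-2257611) = -3529780*√377/1508 - 3740323*(-1/2257611) = -3529780*√377/1508 + 3740323/2257611 = -882445*√377/377 + 3740323/2257611 = 3740323/2257611 - 882445*√377/377 ≈ -45447.)
1/r = 1/(3740323/2257611 - 882445*√377/377)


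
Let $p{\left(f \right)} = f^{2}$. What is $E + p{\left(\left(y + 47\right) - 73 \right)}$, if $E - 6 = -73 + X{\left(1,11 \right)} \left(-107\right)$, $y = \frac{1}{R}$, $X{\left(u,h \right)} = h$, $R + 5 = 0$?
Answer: $- \frac{13939}{25} \approx -557.56$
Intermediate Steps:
$R = -5$ ($R = -5 + 0 = -5$)
$y = - \frac{1}{5}$ ($y = \frac{1}{-5} = - \frac{1}{5} \approx -0.2$)
$E = -1244$ ($E = 6 + \left(-73 + 11 \left(-107\right)\right) = 6 - 1250 = -1244$)
$E + p{\left(\left(y + 47\right) - 73 \right)} = -1244 + \left(\left(- \frac{1}{5} + 47\right) - 73\right)^{2} = -1244 + \left(\frac{234}{5} - 73\right)^{2} = -1244 + \left(- \frac{131}{5}\right)^{2} = -1244 + \frac{17161}{25} = - \frac{13939}{25}$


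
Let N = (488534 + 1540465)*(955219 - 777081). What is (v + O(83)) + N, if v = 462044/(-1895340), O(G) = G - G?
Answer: 171263786609535259/473835 ≈ 3.6144e+11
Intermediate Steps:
O(G) = 0
N = 361441823862 (N = 2028999*178138 = 361441823862)
v = -115511/473835 (v = 462044*(-1/1895340) = -115511/473835 ≈ -0.24378)
(v + O(83)) + N = (-115511/473835 + 0) + 361441823862 = -115511/473835 + 361441823862 = 171263786609535259/473835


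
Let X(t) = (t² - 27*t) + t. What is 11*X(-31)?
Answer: 19437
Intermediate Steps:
X(t) = t² - 26*t
11*X(-31) = 11*(-31*(-26 - 31)) = 11*(-31*(-57)) = 11*1767 = 19437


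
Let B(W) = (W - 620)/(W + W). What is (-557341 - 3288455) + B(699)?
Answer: -5376422729/1398 ≈ -3.8458e+6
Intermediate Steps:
B(W) = (-620 + W)/(2*W) (B(W) = (-620 + W)/((2*W)) = (-620 + W)*(1/(2*W)) = (-620 + W)/(2*W))
(-557341 - 3288455) + B(699) = (-557341 - 3288455) + (½)*(-620 + 699)/699 = -3845796 + (½)*(1/699)*79 = -3845796 + 79/1398 = -5376422729/1398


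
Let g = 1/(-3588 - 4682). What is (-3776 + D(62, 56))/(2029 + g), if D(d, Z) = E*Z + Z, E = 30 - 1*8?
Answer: -20575760/16779829 ≈ -1.2262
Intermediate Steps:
E = 22 (E = 30 - 8 = 22)
g = -1/8270 (g = 1/(-8270) = -1/8270 ≈ -0.00012092)
D(d, Z) = 23*Z (D(d, Z) = 22*Z + Z = 23*Z)
(-3776 + D(62, 56))/(2029 + g) = (-3776 + 23*56)/(2029 - 1/8270) = (-3776 + 1288)/(16779829/8270) = -2488*8270/16779829 = -20575760/16779829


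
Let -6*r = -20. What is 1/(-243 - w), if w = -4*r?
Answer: -3/689 ≈ -0.0043541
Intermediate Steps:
r = 10/3 (r = -⅙*(-20) = 10/3 ≈ 3.3333)
w = -40/3 (w = -4*10/3 = -40/3 ≈ -13.333)
1/(-243 - w) = 1/(-243 - 1*(-40/3)) = 1/(-243 + 40/3) = 1/(-689/3) = -3/689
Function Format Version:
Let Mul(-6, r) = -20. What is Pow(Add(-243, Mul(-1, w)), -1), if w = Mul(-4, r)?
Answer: Rational(-3, 689) ≈ -0.0043541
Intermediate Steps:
r = Rational(10, 3) (r = Mul(Rational(-1, 6), -20) = Rational(10, 3) ≈ 3.3333)
w = Rational(-40, 3) (w = Mul(-4, Rational(10, 3)) = Rational(-40, 3) ≈ -13.333)
Pow(Add(-243, Mul(-1, w)), -1) = Pow(Add(-243, Mul(-1, Rational(-40, 3))), -1) = Pow(Add(-243, Rational(40, 3)), -1) = Pow(Rational(-689, 3), -1) = Rational(-3, 689)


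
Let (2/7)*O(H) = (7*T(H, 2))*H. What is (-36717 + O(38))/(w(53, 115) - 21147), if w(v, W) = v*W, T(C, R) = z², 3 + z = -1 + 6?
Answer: 32993/15052 ≈ 2.1919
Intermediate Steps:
z = 2 (z = -3 + (-1 + 6) = -3 + 5 = 2)
T(C, R) = 4 (T(C, R) = 2² = 4)
O(H) = 98*H (O(H) = 7*((7*4)*H)/2 = 7*(28*H)/2 = 98*H)
w(v, W) = W*v
(-36717 + O(38))/(w(53, 115) - 21147) = (-36717 + 98*38)/(115*53 - 21147) = (-36717 + 3724)/(6095 - 21147) = -32993/(-15052) = -32993*(-1/15052) = 32993/15052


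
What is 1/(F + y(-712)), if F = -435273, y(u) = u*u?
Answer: 1/71671 ≈ 1.3953e-5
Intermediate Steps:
y(u) = u²
1/(F + y(-712)) = 1/(-435273 + (-712)²) = 1/(-435273 + 506944) = 1/71671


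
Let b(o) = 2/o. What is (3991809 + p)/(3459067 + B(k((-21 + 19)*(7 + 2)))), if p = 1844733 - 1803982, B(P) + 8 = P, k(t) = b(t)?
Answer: 3629304/3113153 ≈ 1.1658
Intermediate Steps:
k(t) = 2/t
B(P) = -8 + P
p = 40751
(3991809 + p)/(3459067 + B(k((-21 + 19)*(7 + 2)))) = (3991809 + 40751)/(3459067 + (-8 + 2/(((-21 + 19)*(7 + 2))))) = 4032560/(3459067 + (-8 + 2/((-2*9)))) = 4032560/(3459067 + (-8 + 2/(-18))) = 4032560/(3459067 + (-8 + 2*(-1/18))) = 4032560/(3459067 + (-8 - ⅑)) = 4032560/(3459067 - 73/9) = 4032560/(31131530/9) = 4032560*(9/31131530) = 3629304/3113153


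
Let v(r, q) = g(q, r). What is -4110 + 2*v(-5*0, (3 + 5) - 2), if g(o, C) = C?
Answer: -4110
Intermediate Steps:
v(r, q) = r
-4110 + 2*v(-5*0, (3 + 5) - 2) = -4110 + 2*(-5*0) = -4110 + 2*0 = -4110 + 0 = -4110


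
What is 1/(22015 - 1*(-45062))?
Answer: 1/67077 ≈ 1.4908e-5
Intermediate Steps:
1/(22015 - 1*(-45062)) = 1/(22015 + 45062) = 1/67077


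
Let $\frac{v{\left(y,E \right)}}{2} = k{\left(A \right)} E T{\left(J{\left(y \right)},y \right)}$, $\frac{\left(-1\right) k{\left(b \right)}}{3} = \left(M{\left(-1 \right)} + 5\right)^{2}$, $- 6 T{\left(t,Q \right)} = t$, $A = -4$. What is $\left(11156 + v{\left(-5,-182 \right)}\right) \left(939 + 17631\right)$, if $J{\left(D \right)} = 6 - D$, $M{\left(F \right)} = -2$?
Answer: $-127427340$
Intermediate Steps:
$T{\left(t,Q \right)} = - \frac{t}{6}$
$k{\left(b \right)} = -27$ ($k{\left(b \right)} = - 3 \left(-2 + 5\right)^{2} = - 3 \cdot 3^{2} = \left(-3\right) 9 = -27$)
$v{\left(y,E \right)} = - 54 E \left(-1 + \frac{y}{6}\right)$ ($v{\left(y,E \right)} = 2 - 27 E \left(- \frac{6 - y}{6}\right) = 2 - 27 E \left(-1 + \frac{y}{6}\right) = 2 \left(- 27 E \left(-1 + \frac{y}{6}\right)\right) = - 54 E \left(-1 + \frac{y}{6}\right)$)
$\left(11156 + v{\left(-5,-182 \right)}\right) \left(939 + 17631\right) = \left(11156 + 9 \left(-182\right) \left(6 - -5\right)\right) \left(939 + 17631\right) = \left(11156 + 9 \left(-182\right) \left(6 + 5\right)\right) 18570 = \left(11156 + 9 \left(-182\right) 11\right) 18570 = \left(11156 - 18018\right) 18570 = \left(-6862\right) 18570 = -127427340$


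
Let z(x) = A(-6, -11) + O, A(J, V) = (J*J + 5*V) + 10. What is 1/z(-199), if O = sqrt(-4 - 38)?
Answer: -3/41 - I*sqrt(42)/123 ≈ -0.073171 - 0.052689*I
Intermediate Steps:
A(J, V) = 10 + J**2 + 5*V (A(J, V) = (J**2 + 5*V) + 10 = 10 + J**2 + 5*V)
O = I*sqrt(42) (O = sqrt(-42) = I*sqrt(42) ≈ 6.4807*I)
z(x) = -9 + I*sqrt(42) (z(x) = (10 + (-6)**2 + 5*(-11)) + I*sqrt(42) = (10 + 36 - 55) + I*sqrt(42) = -9 + I*sqrt(42))
1/z(-199) = 1/(-9 + I*sqrt(42))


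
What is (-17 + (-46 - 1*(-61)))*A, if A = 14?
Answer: -28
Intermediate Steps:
(-17 + (-46 - 1*(-61)))*A = (-17 + (-46 - 1*(-61)))*14 = (-17 + (-46 + 61))*14 = (-17 + 15)*14 = -2*14 = -28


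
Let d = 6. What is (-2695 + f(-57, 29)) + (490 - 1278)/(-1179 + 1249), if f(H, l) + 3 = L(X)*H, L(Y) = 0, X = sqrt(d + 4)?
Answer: -94824/35 ≈ -2709.3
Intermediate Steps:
X = sqrt(10) (X = sqrt(6 + 4) = sqrt(10) ≈ 3.1623)
f(H, l) = -3 (f(H, l) = -3 + 0*H = -3 + 0 = -3)
(-2695 + f(-57, 29)) + (490 - 1278)/(-1179 + 1249) = (-2695 - 3) + (490 - 1278)/(-1179 + 1249) = -2698 - 788/70 = -2698 - 788*1/70 = -2698 - 394/35 = -94824/35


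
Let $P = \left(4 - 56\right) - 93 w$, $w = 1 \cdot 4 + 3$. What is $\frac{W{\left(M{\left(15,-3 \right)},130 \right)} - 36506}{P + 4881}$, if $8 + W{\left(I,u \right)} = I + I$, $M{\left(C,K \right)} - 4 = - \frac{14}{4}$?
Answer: $- \frac{36513}{4178} \approx -8.7393$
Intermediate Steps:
$M{\left(C,K \right)} = \frac{1}{2}$ ($M{\left(C,K \right)} = 4 - \frac{14}{4} = 4 - \frac{7}{2} = \frac{1}{2}$)
$w = 7$ ($w = 4 + 3 = 7$)
$W{\left(I,u \right)} = -8 + 2 I$ ($W{\left(I,u \right)} = -8 + \left(I + I\right) = -8 + 2 I$)
$P = -703$ ($P = \left(4 - 56\right) - 651 = -52 - 651 = -703$)
$\frac{W{\left(M{\left(15,-3 \right)},130 \right)} - 36506}{P + 4881} = \frac{\left(-8 + 2 \cdot \frac{1}{2}\right) - 36506}{-703 + 4881} = \frac{\left(-8 + 1\right) - 36506}{4178} = \left(-7 - 36506\right) \frac{1}{4178} = \left(-36513\right) \frac{1}{4178} = - \frac{36513}{4178}$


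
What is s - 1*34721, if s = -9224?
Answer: -43945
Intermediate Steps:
s - 1*34721 = -9224 - 1*34721 = -9224 - 34721 = -43945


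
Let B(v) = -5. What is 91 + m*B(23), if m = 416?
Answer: -1989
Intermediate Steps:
91 + m*B(23) = 91 + 416*(-5) = 91 - 2080 = -1989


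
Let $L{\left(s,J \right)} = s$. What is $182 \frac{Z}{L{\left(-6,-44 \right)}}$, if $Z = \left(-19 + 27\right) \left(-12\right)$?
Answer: $2912$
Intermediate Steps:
$Z = -96$ ($Z = 8 \left(-12\right) = -96$)
$182 \frac{Z}{L{\left(-6,-44 \right)}} = 182 \left(- \frac{96}{-6}\right) = 182 \left(\left(-96\right) \left(- \frac{1}{6}\right)\right) = 182 \cdot 16 = 2912$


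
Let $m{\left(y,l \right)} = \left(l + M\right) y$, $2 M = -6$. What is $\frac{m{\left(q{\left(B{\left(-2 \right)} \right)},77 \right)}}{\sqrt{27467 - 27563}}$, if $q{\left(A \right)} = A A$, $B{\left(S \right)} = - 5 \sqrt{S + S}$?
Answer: $\frac{925 i \sqrt{6}}{3} \approx 755.26 i$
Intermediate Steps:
$M = -3$ ($M = \frac{1}{2} \left(-6\right) = -3$)
$B{\left(S \right)} = - 5 \sqrt{2} \sqrt{S}$ ($B{\left(S \right)} = - 5 \sqrt{2 S} = - 5 \sqrt{2} \sqrt{S}$)
$q{\left(A \right)} = A^{2}$
$m{\left(y,l \right)} = y \left(-3 + l\right)$ ($m{\left(y,l \right)} = \left(l - 3\right) y = \left(-3 + l\right) y = y \left(-3 + l\right)$)
$\frac{m{\left(q{\left(B{\left(-2 \right)} \right)},77 \right)}}{\sqrt{27467 - 27563}} = \frac{\left(- 5 \sqrt{2} \sqrt{-2}\right)^{2} \left(-3 + 77\right)}{\sqrt{27467 - 27563}} = \frac{\left(- 5 \sqrt{2} i \sqrt{2}\right)^{2} \cdot 74}{\sqrt{-96}} = \frac{\left(- 10 i\right)^{2} \cdot 74}{4 i \sqrt{6}} = \left(-100\right) 74 \left(- \frac{i \sqrt{6}}{24}\right) = - 7400 \left(- \frac{i \sqrt{6}}{24}\right) = \frac{925 i \sqrt{6}}{3}$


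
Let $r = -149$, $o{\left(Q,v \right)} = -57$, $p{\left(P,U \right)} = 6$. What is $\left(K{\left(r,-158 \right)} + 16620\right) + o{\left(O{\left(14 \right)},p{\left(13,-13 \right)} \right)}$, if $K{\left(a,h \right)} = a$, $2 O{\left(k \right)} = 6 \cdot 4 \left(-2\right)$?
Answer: $16414$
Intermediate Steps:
$O{\left(k \right)} = -24$ ($O{\left(k \right)} = \frac{6 \cdot 4 \left(-2\right)}{2} = \frac{24 \left(-2\right)}{2} = \frac{1}{2} \left(-48\right) = -24$)
$\left(K{\left(r,-158 \right)} + 16620\right) + o{\left(O{\left(14 \right)},p{\left(13,-13 \right)} \right)} = \left(-149 + 16620\right) - 57 = 16471 - 57 = 16414$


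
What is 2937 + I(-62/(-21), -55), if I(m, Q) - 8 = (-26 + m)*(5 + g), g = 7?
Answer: 18679/7 ≈ 2668.4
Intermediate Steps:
I(m, Q) = -304 + 12*m (I(m, Q) = 8 + (-26 + m)*(5 + 7) = 8 + (-26 + m)*12 = 8 + (-312 + 12*m) = -304 + 12*m)
2937 + I(-62/(-21), -55) = 2937 + (-304 + 12*(-62/(-21))) = 2937 + (-304 + 12*(-62*(-1/21))) = 2937 + (-304 + 12*(62/21)) = 2937 + (-304 + 248/7) = 2937 - 1880/7 = 18679/7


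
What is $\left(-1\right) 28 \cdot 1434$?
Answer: $-40152$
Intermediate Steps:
$\left(-1\right) 28 \cdot 1434 = \left(-28\right) 1434 = -40152$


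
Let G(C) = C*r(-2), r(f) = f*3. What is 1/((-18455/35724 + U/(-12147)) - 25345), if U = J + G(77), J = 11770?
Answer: -144646476/3666274314179 ≈ -3.9453e-5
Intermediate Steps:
r(f) = 3*f
G(C) = -6*C (G(C) = C*(3*(-2)) = C*(-6) = -6*C)
U = 11308 (U = 11770 - 6*77 = 11770 - 462 = 11308)
1/((-18455/35724 + U/(-12147)) - 25345) = 1/((-18455/35724 + 11308/(-12147)) - 25345) = 1/((-18455*1/35724 + 11308*(-1/12147)) - 25345) = 1/((-18455/35724 - 11308/12147) - 25345) = 1/(-209379959/144646476 - 25345) = 1/(-3666274314179/144646476) = -144646476/3666274314179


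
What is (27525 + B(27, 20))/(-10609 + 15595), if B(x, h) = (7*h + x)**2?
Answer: 27707/2493 ≈ 11.114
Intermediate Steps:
B(x, h) = (x + 7*h)**2
(27525 + B(27, 20))/(-10609 + 15595) = (27525 + (27 + 7*20)**2)/(-10609 + 15595) = (27525 + (27 + 140)**2)/4986 = (27525 + 167**2)*(1/4986) = (27525 + 27889)*(1/4986) = 55414*(1/4986) = 27707/2493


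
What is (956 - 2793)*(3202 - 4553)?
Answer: 2481787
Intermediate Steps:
(956 - 2793)*(3202 - 4553) = -1837*(-1351) = 2481787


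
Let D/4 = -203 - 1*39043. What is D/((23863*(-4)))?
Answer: 39246/23863 ≈ 1.6446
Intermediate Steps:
D = -156984 (D = 4*(-203 - 1*39043) = 4*(-203 - 39043) = 4*(-39246) = -156984)
D/((23863*(-4))) = -156984/(23863*(-4)) = -156984/(-95452) = -156984*(-1/95452) = 39246/23863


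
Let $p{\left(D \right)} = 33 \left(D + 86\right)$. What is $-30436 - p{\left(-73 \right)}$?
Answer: $-30865$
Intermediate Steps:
$p{\left(D \right)} = 2838 + 33 D$ ($p{\left(D \right)} = 33 \left(86 + D\right) = 2838 + 33 D$)
$-30436 - p{\left(-73 \right)} = -30436 - \left(2838 + 33 \left(-73\right)\right) = -30436 - \left(2838 - 2409\right) = -30436 - 429 = -30865$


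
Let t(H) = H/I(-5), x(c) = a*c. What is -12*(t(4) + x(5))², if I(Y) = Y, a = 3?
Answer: -60492/25 ≈ -2419.7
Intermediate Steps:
x(c) = 3*c
t(H) = -H/5 (t(H) = H/(-5) = H*(-⅕) = -H/5)
-12*(t(4) + x(5))² = -12*(-⅕*4 + 3*5)² = -12*(-⅘ + 15)² = -12*(71/5)² = -12*5041/25 = -60492/25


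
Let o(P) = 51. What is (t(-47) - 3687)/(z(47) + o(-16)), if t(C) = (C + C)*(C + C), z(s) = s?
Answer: 5149/98 ≈ 52.541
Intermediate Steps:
t(C) = 4*C**2 (t(C) = (2*C)*(2*C) = 4*C**2)
(t(-47) - 3687)/(z(47) + o(-16)) = (4*(-47)**2 - 3687)/(47 + 51) = (4*2209 - 3687)/98 = (8836 - 3687)*(1/98) = 5149*(1/98) = 5149/98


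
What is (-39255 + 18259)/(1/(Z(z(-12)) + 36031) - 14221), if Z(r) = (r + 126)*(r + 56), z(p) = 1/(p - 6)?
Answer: 293039345348/198481259449 ≈ 1.4764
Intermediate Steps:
z(p) = 1/(-6 + p)
Z(r) = (56 + r)*(126 + r) (Z(r) = (126 + r)*(56 + r) = (56 + r)*(126 + r))
(-39255 + 18259)/(1/(Z(z(-12)) + 36031) - 14221) = (-39255 + 18259)/(1/((7056 + (1/(-6 - 12))² + 182/(-6 - 12)) + 36031) - 14221) = -20996/(1/((7056 + (1/(-18))² + 182/(-18)) + 36031) - 14221) = -20996/(1/((7056 + (-1/18)² + 182*(-1/18)) + 36031) - 14221) = -20996/(1/((7056 + 1/324 - 91/9) + 36031) - 14221) = -20996/(1/(2282869/324 + 36031) - 14221) = -20996/(1/(13956913/324) - 14221) = -20996/(324/13956913 - 14221) = -20996/(-198481259449/13956913) = -20996*(-13956913/198481259449) = 293039345348/198481259449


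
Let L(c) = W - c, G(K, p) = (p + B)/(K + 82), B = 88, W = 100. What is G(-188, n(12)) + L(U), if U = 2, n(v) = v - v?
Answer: 5150/53 ≈ 97.170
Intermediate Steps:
n(v) = 0
G(K, p) = (88 + p)/(82 + K) (G(K, p) = (p + 88)/(K + 82) = (88 + p)/(82 + K))
L(c) = 100 - c
G(-188, n(12)) + L(U) = (88 + 0)/(82 - 188) + (100 - 1*2) = 88/(-106) + (100 - 2) = -1/106*88 + 98 = -44/53 + 98 = 5150/53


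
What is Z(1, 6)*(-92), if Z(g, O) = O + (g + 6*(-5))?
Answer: 2116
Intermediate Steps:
Z(g, O) = -30 + O + g (Z(g, O) = O + (g - 30) = O + (-30 + g) = -30 + O + g)
Z(1, 6)*(-92) = (-30 + 6 + 1)*(-92) = -23*(-92) = 2116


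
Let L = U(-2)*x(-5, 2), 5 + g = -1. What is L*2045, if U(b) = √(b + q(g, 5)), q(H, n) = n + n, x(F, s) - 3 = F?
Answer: -8180*√2 ≈ -11568.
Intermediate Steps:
g = -6 (g = -5 - 1 = -6)
x(F, s) = 3 + F
q(H, n) = 2*n
U(b) = √(10 + b) (U(b) = √(b + 2*5) = √(b + 10) = √(10 + b))
L = -4*√2 (L = √(10 - 2)*(3 - 5) = √8*(-2) = (2*√2)*(-2) = -4*√2 ≈ -5.6569)
L*2045 = -4*√2*2045 = -8180*√2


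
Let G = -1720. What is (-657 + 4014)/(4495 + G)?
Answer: 1119/925 ≈ 1.2097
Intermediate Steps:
(-657 + 4014)/(4495 + G) = (-657 + 4014)/(4495 - 1720) = 3357/2775 = 3357*(1/2775) = 1119/925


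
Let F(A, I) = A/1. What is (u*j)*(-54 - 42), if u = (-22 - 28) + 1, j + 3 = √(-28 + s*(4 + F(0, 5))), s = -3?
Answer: -14112 + 9408*I*√10 ≈ -14112.0 + 29751.0*I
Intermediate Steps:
F(A, I) = A (F(A, I) = A*1 = A)
j = -3 + 2*I*√10 (j = -3 + √(-28 - 3*(4 + 0)) = -3 + √(-28 - 3*4) = -3 + √(-28 - 12) = -3 + √(-40) = -3 + 2*I*√10 ≈ -3.0 + 6.3246*I)
u = -49 (u = -50 + 1 = -49)
(u*j)*(-54 - 42) = (-49*(-3 + 2*I*√10))*(-54 - 42) = (147 - 98*I*√10)*(-96) = -14112 + 9408*I*√10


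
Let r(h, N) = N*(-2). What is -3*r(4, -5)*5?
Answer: -150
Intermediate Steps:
r(h, N) = -2*N
-3*r(4, -5)*5 = -(-6)*(-5)*5 = -3*10*5 = -30*5 = -150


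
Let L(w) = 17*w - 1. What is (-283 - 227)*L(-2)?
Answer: 17850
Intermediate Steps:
L(w) = -1 + 17*w
(-283 - 227)*L(-2) = (-283 - 227)*(-1 + 17*(-2)) = -510*(-1 - 34) = -510*(-35) = 17850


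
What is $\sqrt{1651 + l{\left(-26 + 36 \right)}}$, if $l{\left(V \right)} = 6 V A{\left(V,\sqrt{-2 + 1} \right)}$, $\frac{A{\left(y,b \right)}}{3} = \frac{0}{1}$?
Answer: $\sqrt{1651} \approx 40.633$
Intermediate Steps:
$A{\left(y,b \right)} = 0$ ($A{\left(y,b \right)} = 3 \cdot \frac{0}{1} = 3 \cdot 0 \cdot 1 = 3 \cdot 0 = 0$)
$l{\left(V \right)} = 0$ ($l{\left(V \right)} = 6 V 0 = 0$)
$\sqrt{1651 + l{\left(-26 + 36 \right)}} = \sqrt{1651 + 0} = \sqrt{1651}$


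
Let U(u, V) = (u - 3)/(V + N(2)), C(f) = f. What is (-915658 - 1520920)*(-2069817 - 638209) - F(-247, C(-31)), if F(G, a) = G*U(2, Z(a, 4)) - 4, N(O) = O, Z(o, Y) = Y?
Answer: 39589899449945/6 ≈ 6.5983e+12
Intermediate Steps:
U(u, V) = (-3 + u)/(2 + V) (U(u, V) = (u - 3)/(V + 2) = (-3 + u)/(2 + V))
F(G, a) = -4 - G/6 (F(G, a) = G*((-3 + 2)/(2 + 4)) - 4 = G*(-1/6) - 4 = G*((⅙)*(-1)) - 4 = G*(-⅙) - 4 = -G/6 - 4 = -4 - G/6)
(-915658 - 1520920)*(-2069817 - 638209) - F(-247, C(-31)) = (-915658 - 1520920)*(-2069817 - 638209) - (-4 - ⅙*(-247)) = -2436578*(-2708026) - (-4 + 247/6) = 6598316575028 - 1*223/6 = 6598316575028 - 223/6 = 39589899449945/6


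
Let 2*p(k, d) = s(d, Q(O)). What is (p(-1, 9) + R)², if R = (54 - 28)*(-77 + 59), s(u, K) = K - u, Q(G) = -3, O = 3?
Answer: 224676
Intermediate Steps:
p(k, d) = -3/2 - d/2 (p(k, d) = (-3 - d)/2 = -3/2 - d/2)
R = -468 (R = 26*(-18) = -468)
(p(-1, 9) + R)² = ((-3/2 - ½*9) - 468)² = ((-3/2 - 9/2) - 468)² = (-6 - 468)² = (-474)² = 224676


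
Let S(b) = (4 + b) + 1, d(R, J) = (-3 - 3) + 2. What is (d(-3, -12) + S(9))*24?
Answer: 240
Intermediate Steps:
d(R, J) = -4 (d(R, J) = -6 + 2 = -4)
S(b) = 5 + b
(d(-3, -12) + S(9))*24 = (-4 + (5 + 9))*24 = (-4 + 14)*24 = 10*24 = 240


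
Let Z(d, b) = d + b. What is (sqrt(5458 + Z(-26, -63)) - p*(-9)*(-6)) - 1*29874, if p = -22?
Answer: -28686 + sqrt(5369) ≈ -28613.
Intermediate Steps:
Z(d, b) = b + d
(sqrt(5458 + Z(-26, -63)) - p*(-9)*(-6)) - 1*29874 = (sqrt(5458 + (-63 - 26)) - (-22*(-9))*(-6)) - 1*29874 = (sqrt(5458 - 89) - 198*(-6)) - 29874 = (sqrt(5369) - 1*(-1188)) - 29874 = (sqrt(5369) + 1188) - 29874 = (1188 + sqrt(5369)) - 29874 = -28686 + sqrt(5369)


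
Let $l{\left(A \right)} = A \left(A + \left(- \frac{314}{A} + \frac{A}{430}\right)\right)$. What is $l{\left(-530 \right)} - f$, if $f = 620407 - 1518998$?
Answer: $\frac{50732701}{43} \approx 1.1798 \cdot 10^{6}$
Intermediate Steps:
$f = -898591$ ($f = 620407 - 1518998 = -898591$)
$l{\left(A \right)} = A \left(- \frac{314}{A} + \frac{431 A}{430}\right)$ ($l{\left(A \right)} = A \left(A + \left(- \frac{314}{A} + A \frac{1}{430}\right)\right) = A \left(A + \left(- \frac{314}{A} + \frac{A}{430}\right)\right) = A \left(- \frac{314}{A} + \frac{431 A}{430}\right)$)
$l{\left(-530 \right)} - f = \left(-314 + \frac{431 \left(-530\right)^{2}}{430}\right) - -898591 = \left(-314 + \frac{431}{430} \cdot 280900\right) + 898591 = \left(-314 + \frac{12106790}{43}\right) + 898591 = \frac{12093288}{43} + 898591 = \frac{50732701}{43}$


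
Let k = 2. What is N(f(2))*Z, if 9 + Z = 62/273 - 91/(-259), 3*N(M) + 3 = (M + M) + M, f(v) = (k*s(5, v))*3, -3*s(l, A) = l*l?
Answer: 1446122/3367 ≈ 429.50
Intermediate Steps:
s(l, A) = -l²/3 (s(l, A) = -l*l/3 = -l²/3)
f(v) = -50 (f(v) = (2*(-⅓*5²))*3 = (2*(-⅓*25))*3 = (2*(-25/3))*3 = -50/3*3 = -50)
N(M) = -1 + M (N(M) = -1 + ((M + M) + M)/3 = -1 + (2*M + M)/3 = -1 + (3*M)/3 = -1 + M)
Z = -85066/10101 (Z = -9 + (62/273 - 91/(-259)) = -9 + (62*(1/273) - 91*(-1/259)) = -9 + (62/273 + 13/37) = -9 + 5843/10101 = -85066/10101 ≈ -8.4215)
N(f(2))*Z = (-1 - 50)*(-85066/10101) = -51*(-85066/10101) = 1446122/3367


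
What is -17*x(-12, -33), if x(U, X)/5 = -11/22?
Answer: 85/2 ≈ 42.500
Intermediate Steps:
x(U, X) = -5/2 (x(U, X) = 5*(-11/22) = 5*(-11*1/22) = 5*(-½) = -5/2)
-17*x(-12, -33) = -17*(-5/2) = 85/2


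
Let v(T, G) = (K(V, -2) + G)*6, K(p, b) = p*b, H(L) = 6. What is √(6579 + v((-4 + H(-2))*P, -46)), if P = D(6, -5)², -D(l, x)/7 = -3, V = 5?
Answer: √6243 ≈ 79.013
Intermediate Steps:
D(l, x) = 21 (D(l, x) = -7*(-3) = 21)
K(p, b) = b*p
P = 441 (P = 21² = 441)
v(T, G) = -60 + 6*G (v(T, G) = (-2*5 + G)*6 = (-10 + G)*6 = -60 + 6*G)
√(6579 + v((-4 + H(-2))*P, -46)) = √(6579 + (-60 + 6*(-46))) = √(6579 + (-60 - 276)) = √(6579 - 336) = √6243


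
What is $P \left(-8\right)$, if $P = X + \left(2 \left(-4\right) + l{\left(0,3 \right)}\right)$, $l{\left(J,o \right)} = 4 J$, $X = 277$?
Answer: $-2152$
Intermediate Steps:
$P = 269$ ($P = 277 + \left(2 \left(-4\right) + 4 \cdot 0\right) = 277 + \left(-8 + 0\right) = 277 - 8 = 269$)
$P \left(-8\right) = 269 \left(-8\right) = -2152$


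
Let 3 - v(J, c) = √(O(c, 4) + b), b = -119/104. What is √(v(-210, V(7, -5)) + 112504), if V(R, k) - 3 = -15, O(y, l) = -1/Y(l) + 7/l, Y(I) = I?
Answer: √(76054732 - 13*√962)/26 ≈ 335.42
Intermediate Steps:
b = -119/104 (b = -119*1/104 = -119/104 ≈ -1.1442)
O(y, l) = 6/l (O(y, l) = -1/l + 7/l = 6/l)
V(R, k) = -12 (V(R, k) = 3 - 15 = -12)
v(J, c) = 3 - √962/52 (v(J, c) = 3 - √(6/4 - 119/104) = 3 - √(6*(¼) - 119/104) = 3 - √(3/2 - 119/104) = 3 - √(37/104) = 3 - √962/52)
√(v(-210, V(7, -5)) + 112504) = √((3 - √962/52) + 112504) = √(112507 - √962/52)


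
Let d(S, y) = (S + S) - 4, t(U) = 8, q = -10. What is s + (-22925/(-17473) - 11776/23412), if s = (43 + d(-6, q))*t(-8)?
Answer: 22172944817/102269469 ≈ 216.81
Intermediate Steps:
d(S, y) = -4 + 2*S (d(S, y) = 2*S - 4 = -4 + 2*S)
s = 216 (s = (43 + (-4 + 2*(-6)))*8 = (43 + (-4 - 12))*8 = (43 - 16)*8 = 27*8 = 216)
s + (-22925/(-17473) - 11776/23412) = 216 + (-22925/(-17473) - 11776/23412) = 216 + (-22925*(-1/17473) - 11776*1/23412) = 216 + (22925/17473 - 2944/5853) = 216 + 82739513/102269469 = 22172944817/102269469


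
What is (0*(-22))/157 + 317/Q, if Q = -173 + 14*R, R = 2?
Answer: -317/145 ≈ -2.1862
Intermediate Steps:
Q = -145 (Q = -173 + 14*2 = -173 + 28 = -145)
(0*(-22))/157 + 317/Q = (0*(-22))/157 + 317/(-145) = 0*(1/157) + 317*(-1/145) = 0 - 317/145 = -317/145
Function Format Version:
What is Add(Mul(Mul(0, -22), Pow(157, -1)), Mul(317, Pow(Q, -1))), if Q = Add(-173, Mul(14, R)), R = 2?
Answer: Rational(-317, 145) ≈ -2.1862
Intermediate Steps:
Q = -145 (Q = Add(-173, Mul(14, 2)) = Add(-173, 28) = -145)
Add(Mul(Mul(0, -22), Pow(157, -1)), Mul(317, Pow(Q, -1))) = Add(Mul(Mul(0, -22), Pow(157, -1)), Mul(317, Pow(-145, -1))) = Add(Mul(0, Rational(1, 157)), Mul(317, Rational(-1, 145))) = Add(0, Rational(-317, 145)) = Rational(-317, 145)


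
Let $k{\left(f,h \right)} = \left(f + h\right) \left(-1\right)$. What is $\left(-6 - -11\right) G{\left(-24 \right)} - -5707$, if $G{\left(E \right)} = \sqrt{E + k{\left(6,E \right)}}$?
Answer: $5707 + 5 i \sqrt{6} \approx 5707.0 + 12.247 i$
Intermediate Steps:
$k{\left(f,h \right)} = - f - h$
$G{\left(E \right)} = i \sqrt{6}$ ($G{\left(E \right)} = \sqrt{E - \left(6 + E\right)} = \sqrt{-6} = i \sqrt{6}$)
$\left(-6 - -11\right) G{\left(-24 \right)} - -5707 = \left(-6 - -11\right) i \sqrt{6} - -5707 = \left(-6 + 11\right) i \sqrt{6} + 5707 = 5 i \sqrt{6} + 5707 = 5707 + 5 i \sqrt{6}$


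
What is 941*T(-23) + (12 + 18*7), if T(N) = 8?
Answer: 7666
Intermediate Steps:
941*T(-23) + (12 + 18*7) = 941*8 + (12 + 18*7) = 7528 + (12 + 126) = 7528 + 138 = 7666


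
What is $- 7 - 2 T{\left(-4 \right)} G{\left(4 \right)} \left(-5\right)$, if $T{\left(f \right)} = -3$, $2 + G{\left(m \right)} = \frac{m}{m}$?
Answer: $-210$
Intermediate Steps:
$G{\left(m \right)} = -1$ ($G{\left(m \right)} = -2 + \frac{m}{m} = -2 + 1 = -1$)
$- 7 - 2 T{\left(-4 \right)} G{\left(4 \right)} \left(-5\right) = - 7 \left(-2\right) \left(-3\right) \left(-1\right) \left(-5\right) = - 7 \cdot 6 \left(-1\right) \left(-5\right) = \left(-7\right) \left(-6\right) \left(-5\right) = 42 \left(-5\right) = -210$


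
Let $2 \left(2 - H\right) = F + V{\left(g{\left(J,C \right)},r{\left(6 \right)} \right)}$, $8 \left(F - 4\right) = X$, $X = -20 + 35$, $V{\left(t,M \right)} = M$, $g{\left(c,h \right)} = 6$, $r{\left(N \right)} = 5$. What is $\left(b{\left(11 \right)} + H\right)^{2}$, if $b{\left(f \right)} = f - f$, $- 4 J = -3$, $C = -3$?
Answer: $\frac{3025}{256} \approx 11.816$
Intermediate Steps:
$J = \frac{3}{4}$ ($J = \left(- \frac{1}{4}\right) \left(-3\right) = \frac{3}{4} \approx 0.75$)
$X = 15$
$F = \frac{47}{8}$ ($F = 4 + \frac{1}{8} \cdot 15 = 4 + \frac{15}{8} = \frac{47}{8} \approx 5.875$)
$b{\left(f \right)} = 0$
$H = - \frac{55}{16}$ ($H = 2 - \frac{\frac{47}{8} + 5}{2} = 2 - \frac{87}{16} = - \frac{55}{16} \approx -3.4375$)
$\left(b{\left(11 \right)} + H\right)^{2} = \left(0 - \frac{55}{16}\right)^{2} = \left(- \frac{55}{16}\right)^{2} = \frac{3025}{256}$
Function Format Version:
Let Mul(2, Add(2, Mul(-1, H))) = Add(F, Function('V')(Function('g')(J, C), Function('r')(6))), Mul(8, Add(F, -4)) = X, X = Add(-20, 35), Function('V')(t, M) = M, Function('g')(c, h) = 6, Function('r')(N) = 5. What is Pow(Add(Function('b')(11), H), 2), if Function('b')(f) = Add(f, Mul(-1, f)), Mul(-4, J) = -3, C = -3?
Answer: Rational(3025, 256) ≈ 11.816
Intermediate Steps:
J = Rational(3, 4) (J = Mul(Rational(-1, 4), -3) = Rational(3, 4) ≈ 0.75000)
X = 15
F = Rational(47, 8) (F = Add(4, Mul(Rational(1, 8), 15)) = Add(4, Rational(15, 8)) = Rational(47, 8) ≈ 5.8750)
Function('b')(f) = 0
H = Rational(-55, 16) (H = Add(2, Mul(Rational(-1, 2), Add(Rational(47, 8), 5))) = Add(2, Mul(Rational(-1, 2), Rational(87, 8))) = Add(2, Rational(-87, 16)) = Rational(-55, 16) ≈ -3.4375)
Pow(Add(Function('b')(11), H), 2) = Pow(Add(0, Rational(-55, 16)), 2) = Pow(Rational(-55, 16), 2) = Rational(3025, 256)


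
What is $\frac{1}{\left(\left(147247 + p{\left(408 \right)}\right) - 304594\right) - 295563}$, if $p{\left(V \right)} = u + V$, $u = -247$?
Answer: $- \frac{1}{452749} \approx -2.2087 \cdot 10^{-6}$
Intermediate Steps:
$p{\left(V \right)} = -247 + V$
$\frac{1}{\left(\left(147247 + p{\left(408 \right)}\right) - 304594\right) - 295563} = \frac{1}{\left(\left(147247 + \left(-247 + 408\right)\right) - 304594\right) - 295563} = \frac{1}{\left(\left(147247 + 161\right) - 304594\right) - 295563} = \frac{1}{\left(147408 - 304594\right) - 295563} = \frac{1}{-157186 - 295563} = \frac{1}{-452749} = - \frac{1}{452749}$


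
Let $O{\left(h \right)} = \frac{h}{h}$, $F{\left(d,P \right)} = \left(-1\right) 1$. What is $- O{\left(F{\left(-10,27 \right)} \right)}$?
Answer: $-1$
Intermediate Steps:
$F{\left(d,P \right)} = -1$
$O{\left(h \right)} = 1$
$- O{\left(F{\left(-10,27 \right)} \right)} = \left(-1\right) 1 = -1$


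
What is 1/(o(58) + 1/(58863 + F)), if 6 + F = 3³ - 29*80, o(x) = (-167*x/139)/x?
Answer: -7862396/9446049 ≈ -0.83235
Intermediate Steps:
o(x) = -167/139 (o(x) = (-167*x/139)/x = -167/139)
F = -2299 (F = -6 + (3³ - 29*80) = -6 + (27 - 2320) = -6 - 2293 = -2299)
1/(o(58) + 1/(58863 + F)) = 1/(-167/139 + 1/(58863 - 2299)) = 1/(-167/139 + 1/56564) = 1/(-9446049/7862396) = -7862396/9446049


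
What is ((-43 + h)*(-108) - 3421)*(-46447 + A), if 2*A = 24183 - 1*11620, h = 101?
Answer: 778005735/2 ≈ 3.8900e+8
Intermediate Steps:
A = 12563/2 (A = (24183 - 1*11620)/2 = (24183 - 11620)/2 = (1/2)*12563 = 12563/2 ≈ 6281.5)
((-43 + h)*(-108) - 3421)*(-46447 + A) = ((-43 + 101)*(-108) - 3421)*(-46447 + 12563/2) = (58*(-108) - 3421)*(-80331/2) = (-6264 - 3421)*(-80331/2) = -9685*(-80331/2) = 778005735/2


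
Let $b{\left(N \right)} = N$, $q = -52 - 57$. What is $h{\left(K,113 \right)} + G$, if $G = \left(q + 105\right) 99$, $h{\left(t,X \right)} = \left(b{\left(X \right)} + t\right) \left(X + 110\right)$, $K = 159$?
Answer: $60260$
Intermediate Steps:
$q = -109$ ($q = -52 - 57 = -109$)
$h{\left(t,X \right)} = \left(110 + X\right) \left(X + t\right)$ ($h{\left(t,X \right)} = \left(X + t\right) \left(X + 110\right) = \left(X + t\right) \left(110 + X\right) = \left(110 + X\right) \left(X + t\right)$)
$G = -396$ ($G = \left(-109 + 105\right) 99 = \left(-4\right) 99 = -396$)
$h{\left(K,113 \right)} + G = \left(113^{2} + 110 \cdot 113 + 110 \cdot 159 + 113 \cdot 159\right) - 396 = \left(12769 + 12430 + 17490 + 17967\right) - 396 = 60656 - 396 = 60260$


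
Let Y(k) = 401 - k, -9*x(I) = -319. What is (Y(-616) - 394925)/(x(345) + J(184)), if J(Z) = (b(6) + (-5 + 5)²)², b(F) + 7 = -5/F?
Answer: -14180688/3485 ≈ -4069.1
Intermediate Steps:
b(F) = -7 - 5/F
x(I) = 319/9 (x(I) = -⅑*(-319) = 319/9)
J(Z) = 2209/36 (J(Z) = ((-7 - 5/6) + (-5 + 5)²)² = ((-7 - 5*⅙) + 0²)² = ((-7 - ⅚) + 0)² = (-47/6 + 0)² = (-47/6)² = 2209/36)
(Y(-616) - 394925)/(x(345) + J(184)) = ((401 - 1*(-616)) - 394925)/(319/9 + 2209/36) = ((401 + 616) - 394925)/(3485/36) = (1017 - 394925)*(36/3485) = -393908*36/3485 = -14180688/3485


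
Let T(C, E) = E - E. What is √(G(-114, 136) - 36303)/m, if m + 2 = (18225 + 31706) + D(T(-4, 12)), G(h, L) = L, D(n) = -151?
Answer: I*√36167/49778 ≈ 0.0038205*I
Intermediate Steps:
T(C, E) = 0
m = 49778 (m = -2 + ((18225 + 31706) - 151) = -2 + (49931 - 151) = -2 + 49780 = 49778)
√(G(-114, 136) - 36303)/m = √(136 - 36303)/49778 = √(-36167)*(1/49778) = (I*√36167)*(1/49778) = I*√36167/49778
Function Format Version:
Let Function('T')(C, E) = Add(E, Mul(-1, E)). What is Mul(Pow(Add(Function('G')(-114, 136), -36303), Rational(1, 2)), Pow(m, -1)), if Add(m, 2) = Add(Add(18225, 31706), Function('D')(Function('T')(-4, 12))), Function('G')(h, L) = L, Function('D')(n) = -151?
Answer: Mul(Rational(1, 49778), I, Pow(36167, Rational(1, 2))) ≈ Mul(0.0038205, I)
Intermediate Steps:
Function('T')(C, E) = 0
m = 49778 (m = Add(-2, Add(Add(18225, 31706), -151)) = Add(-2, Add(49931, -151)) = Add(-2, 49780) = 49778)
Mul(Pow(Add(Function('G')(-114, 136), -36303), Rational(1, 2)), Pow(m, -1)) = Mul(Pow(Add(136, -36303), Rational(1, 2)), Pow(49778, -1)) = Mul(Pow(-36167, Rational(1, 2)), Rational(1, 49778)) = Mul(Mul(I, Pow(36167, Rational(1, 2))), Rational(1, 49778)) = Mul(Rational(1, 49778), I, Pow(36167, Rational(1, 2)))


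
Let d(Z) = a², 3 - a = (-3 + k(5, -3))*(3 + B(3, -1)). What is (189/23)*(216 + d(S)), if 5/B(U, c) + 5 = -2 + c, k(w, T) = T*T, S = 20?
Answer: 1035909/368 ≈ 2815.0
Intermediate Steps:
k(w, T) = T²
B(U, c) = 5/(-7 + c) (B(U, c) = 5/(-5 + (-2 + c)) = 5/(-7 + c))
a = -45/4 (a = 3 - (-3 + (-3)²)*(3 + 5/(-7 - 1)) = 3 - (-3 + 9)*(3 + 5/(-8)) = 3 - 6*(3 + 5*(-⅛)) = 3 - 6*(3 - 5/8) = 3 - 6*19/8 = 3 - 1*57/4 = 3 - 57/4 = -45/4 ≈ -11.250)
d(Z) = 2025/16 (d(Z) = (-45/4)² = 2025/16)
(189/23)*(216 + d(S)) = (189/23)*(216 + 2025/16) = (189*(1/23))*(5481/16) = (189/23)*(5481/16) = 1035909/368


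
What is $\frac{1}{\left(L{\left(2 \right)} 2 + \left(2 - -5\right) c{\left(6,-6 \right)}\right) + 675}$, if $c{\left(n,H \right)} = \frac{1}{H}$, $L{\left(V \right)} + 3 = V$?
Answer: $\frac{6}{4031} \approx 0.0014885$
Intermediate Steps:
$L{\left(V \right)} = -3 + V$
$\frac{1}{\left(L{\left(2 \right)} 2 + \left(2 - -5\right) c{\left(6,-6 \right)}\right) + 675} = \frac{1}{\left(\left(-3 + 2\right) 2 + \frac{2 - -5}{-6}\right) + 675} = \frac{1}{\left(\left(-1\right) 2 + \left(2 + 5\right) \left(- \frac{1}{6}\right)\right) + 675} = \frac{1}{\left(-2 + 7 \left(- \frac{1}{6}\right)\right) + 675} = \frac{1}{\left(-2 - \frac{7}{6}\right) + 675} = \frac{1}{- \frac{19}{6} + 675} = \frac{1}{\frac{4031}{6}} = \frac{6}{4031}$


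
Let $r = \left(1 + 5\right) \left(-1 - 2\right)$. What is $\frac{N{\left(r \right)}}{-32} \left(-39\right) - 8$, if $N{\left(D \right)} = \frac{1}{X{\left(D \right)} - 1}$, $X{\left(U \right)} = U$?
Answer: $- \frac{4903}{608} \approx -8.0641$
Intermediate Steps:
$r = -18$ ($r = 6 \left(-3\right) = -18$)
$N{\left(D \right)} = \frac{1}{-1 + D}$ ($N{\left(D \right)} = \frac{1}{D - 1} = \frac{1}{-1 + D}$)
$\frac{N{\left(r \right)}}{-32} \left(-39\right) - 8 = \frac{1}{\left(-1 - 18\right) \left(-32\right)} \left(-39\right) - 8 = \frac{1}{-19} \left(- \frac{1}{32}\right) \left(-39\right) - 8 = \left(- \frac{1}{19}\right) \left(- \frac{1}{32}\right) \left(-39\right) - 8 = \frac{1}{608} \left(-39\right) - 8 = - \frac{39}{608} - 8 = - \frac{4903}{608}$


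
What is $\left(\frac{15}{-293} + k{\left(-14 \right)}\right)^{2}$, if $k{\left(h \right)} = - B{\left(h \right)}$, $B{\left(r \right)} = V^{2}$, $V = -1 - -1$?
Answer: $\frac{225}{85849} \approx 0.0026209$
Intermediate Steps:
$V = 0$ ($V = -1 + 1 = 0$)
$B{\left(r \right)} = 0$ ($B{\left(r \right)} = 0^{2} = 0$)
$k{\left(h \right)} = 0$ ($k{\left(h \right)} = \left(-1\right) 0 = 0$)
$\left(\frac{15}{-293} + k{\left(-14 \right)}\right)^{2} = \left(\frac{15}{-293} + 0\right)^{2} = \left(15 \left(- \frac{1}{293}\right) + 0\right)^{2} = \left(- \frac{15}{293} + 0\right)^{2} = \left(- \frac{15}{293}\right)^{2} = \frac{225}{85849}$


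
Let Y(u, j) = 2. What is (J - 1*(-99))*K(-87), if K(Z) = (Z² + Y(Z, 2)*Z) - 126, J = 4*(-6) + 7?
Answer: 596058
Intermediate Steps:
J = -17 (J = -24 + 7 = -17)
K(Z) = -126 + Z² + 2*Z (K(Z) = (Z² + 2*Z) - 126 = -126 + Z² + 2*Z)
(J - 1*(-99))*K(-87) = (-17 - 1*(-99))*(-126 + (-87)² + 2*(-87)) = (-17 + 99)*(-126 + 7569 - 174) = 82*7269 = 596058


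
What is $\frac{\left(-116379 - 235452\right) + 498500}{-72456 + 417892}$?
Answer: $\frac{146669}{345436} \approx 0.42459$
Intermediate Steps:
$\frac{\left(-116379 - 235452\right) + 498500}{-72456 + 417892} = \frac{-351831 + 498500}{345436} = 146669 \cdot \frac{1}{345436} = \frac{146669}{345436}$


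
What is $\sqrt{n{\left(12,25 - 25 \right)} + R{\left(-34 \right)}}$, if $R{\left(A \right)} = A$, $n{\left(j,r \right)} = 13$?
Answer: $i \sqrt{21} \approx 4.5826 i$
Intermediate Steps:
$\sqrt{n{\left(12,25 - 25 \right)} + R{\left(-34 \right)}} = \sqrt{13 - 34} = \sqrt{-21} = i \sqrt{21}$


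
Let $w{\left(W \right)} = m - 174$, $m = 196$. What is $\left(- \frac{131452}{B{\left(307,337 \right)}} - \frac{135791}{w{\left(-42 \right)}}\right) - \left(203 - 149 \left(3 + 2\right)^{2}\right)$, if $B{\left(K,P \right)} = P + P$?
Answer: $- \frac{21095431}{7414} \approx -2845.4$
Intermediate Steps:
$w{\left(W \right)} = 22$ ($w{\left(W \right)} = 196 - 174 = 22$)
$B{\left(K,P \right)} = 2 P$
$\left(- \frac{131452}{B{\left(307,337 \right)}} - \frac{135791}{w{\left(-42 \right)}}\right) - \left(203 - 149 \left(3 + 2\right)^{2}\right) = \left(- \frac{131452}{2 \cdot 337} - \frac{135791}{22}\right) - \left(203 - 149 \left(3 + 2\right)^{2}\right) = \left(- \frac{131452}{674} - \frac{135791}{22}\right) - \left(203 - 149 \cdot 5^{2}\right) = \left(\left(-131452\right) \frac{1}{674} - \frac{135791}{22}\right) - \left(203 - 3725\right) = \left(- \frac{65726}{337} - \frac{135791}{22}\right) - \left(203 - 3725\right) = - \frac{47207539}{7414} - -3522 = - \frac{47207539}{7414} + 3522 = - \frac{21095431}{7414}$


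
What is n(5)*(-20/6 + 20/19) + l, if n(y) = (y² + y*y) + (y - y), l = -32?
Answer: -8324/57 ≈ -146.04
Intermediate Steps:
n(y) = 2*y² (n(y) = (y² + y²) + 0 = 2*y² + 0 = 2*y²)
n(5)*(-20/6 + 20/19) + l = (2*5²)*(-20/6 + 20/19) - 32 = (2*25)*(-20*⅙ + 20*(1/19)) - 32 = 50*(-10/3 + 20/19) - 32 = 50*(-130/57) - 32 = -6500/57 - 32 = -8324/57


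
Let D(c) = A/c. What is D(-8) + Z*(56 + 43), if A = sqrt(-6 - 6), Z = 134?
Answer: 13266 - I*sqrt(3)/4 ≈ 13266.0 - 0.43301*I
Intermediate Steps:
A = 2*I*sqrt(3) (A = sqrt(-12) = 2*I*sqrt(3) ≈ 3.4641*I)
D(c) = 2*I*sqrt(3)/c (D(c) = (2*I*sqrt(3))/c = 2*I*sqrt(3)/c)
D(-8) + Z*(56 + 43) = 2*I*sqrt(3)/(-8) + 134*(56 + 43) = 2*I*sqrt(3)*(-1/8) + 134*99 = -I*sqrt(3)/4 + 13266 = 13266 - I*sqrt(3)/4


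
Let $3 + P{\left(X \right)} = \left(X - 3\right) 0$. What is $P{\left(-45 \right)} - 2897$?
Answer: $-2900$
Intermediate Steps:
$P{\left(X \right)} = -3$ ($P{\left(X \right)} = -3 + \left(X - 3\right) 0 = -3 + \left(-3 + X\right) 0 = -3 + 0 = -3$)
$P{\left(-45 \right)} - 2897 = -3 - 2897 = -2900$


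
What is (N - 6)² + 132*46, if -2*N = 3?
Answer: 24513/4 ≈ 6128.3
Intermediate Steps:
N = -3/2 (N = -½*3 = -3/2 ≈ -1.5000)
(N - 6)² + 132*46 = (-3/2 - 6)² + 132*46 = (-15/2)² + 6072 = 225/4 + 6072 = 24513/4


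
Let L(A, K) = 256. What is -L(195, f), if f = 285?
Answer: -256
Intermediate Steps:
-L(195, f) = -1*256 = -256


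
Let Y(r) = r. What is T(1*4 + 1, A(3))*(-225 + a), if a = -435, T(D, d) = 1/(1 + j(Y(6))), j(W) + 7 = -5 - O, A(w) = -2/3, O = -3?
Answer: 165/2 ≈ 82.500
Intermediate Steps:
A(w) = -⅔ (A(w) = -2*⅓ = -⅔)
j(W) = -9 (j(W) = -7 + (-5 - 1*(-3)) = -7 + (-5 + 3) = -7 - 2 = -9)
T(D, d) = -⅛ (T(D, d) = 1/(1 - 9) = 1/(-8) = -⅛)
T(1*4 + 1, A(3))*(-225 + a) = -(-225 - 435)/8 = -⅛*(-660) = 165/2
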